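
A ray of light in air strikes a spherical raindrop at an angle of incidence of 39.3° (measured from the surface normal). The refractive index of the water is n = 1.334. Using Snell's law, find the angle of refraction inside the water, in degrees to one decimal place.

Snell: sin θ_r = sin θ_i / n = sin 39.3° / 1.334 = 0.6334 / 1.334 = 0.4748.
θ_r = arcsin(0.4748) = 28.35°.

28.3°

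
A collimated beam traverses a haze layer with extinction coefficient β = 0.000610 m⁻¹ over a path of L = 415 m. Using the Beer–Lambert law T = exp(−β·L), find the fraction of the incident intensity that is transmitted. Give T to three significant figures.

0.776

τ = β·L = 0.000610 × 415 = 0.2531.
T = exp(−0.2531) = 0.7764.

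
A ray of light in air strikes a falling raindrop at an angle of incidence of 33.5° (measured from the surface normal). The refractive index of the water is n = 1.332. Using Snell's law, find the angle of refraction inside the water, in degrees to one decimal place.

Snell: sin θ_r = sin θ_i / n = sin 33.5° / 1.332 = 0.5519 / 1.332 = 0.4144.
θ_r = arcsin(0.4144) = 24.48°.

24.5°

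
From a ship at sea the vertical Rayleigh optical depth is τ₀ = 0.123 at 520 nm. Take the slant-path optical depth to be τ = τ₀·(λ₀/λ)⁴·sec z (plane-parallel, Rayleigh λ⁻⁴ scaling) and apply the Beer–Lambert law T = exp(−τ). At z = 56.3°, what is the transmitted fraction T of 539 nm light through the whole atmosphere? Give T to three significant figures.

sec 56.3° = 1.8023.
τ = 0.123 × (520/539)⁴ × 1.8023 = 0.123 × 0.8663 × 1.8023 = 0.1920.
T = exp(−0.1920) = 0.8253.

0.825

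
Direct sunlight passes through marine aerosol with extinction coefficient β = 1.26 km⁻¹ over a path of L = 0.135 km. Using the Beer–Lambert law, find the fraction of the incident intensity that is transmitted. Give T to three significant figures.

τ = β·L = 1.26 × 0.135 = 0.1701.
T = exp(−0.1701) = 0.8436.

0.844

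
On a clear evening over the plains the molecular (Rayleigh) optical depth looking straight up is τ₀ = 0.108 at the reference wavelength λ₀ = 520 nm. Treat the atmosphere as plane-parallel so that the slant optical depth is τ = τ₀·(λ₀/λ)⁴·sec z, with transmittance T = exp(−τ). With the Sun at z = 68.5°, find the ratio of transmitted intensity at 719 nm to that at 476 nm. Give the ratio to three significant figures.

1.40

Airmass: sec 68.5° = 2.7285.
τ(719 nm) = 0.108 × (520/719)⁴ × 2.7285 = 0.108 × 0.2736 × 2.7285 = 0.0806.
τ(476 nm) = 0.108 × (520/476)⁴ × 2.7285 = 0.108 × 1.4242 × 2.7285 = 0.4197.
T(719)/T(476) = exp(τ_B − τ_A) = exp(0.3391) = 1.4036.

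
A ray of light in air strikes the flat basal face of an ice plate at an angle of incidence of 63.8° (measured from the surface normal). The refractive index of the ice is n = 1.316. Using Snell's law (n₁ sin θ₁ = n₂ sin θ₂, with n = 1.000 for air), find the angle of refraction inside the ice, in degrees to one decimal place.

43.0°

Snell: sin θ_r = sin θ_i / n = sin 63.8° / 1.316 = 0.8973 / 1.316 = 0.6818.
θ_r = arcsin(0.6818) = 42.99°.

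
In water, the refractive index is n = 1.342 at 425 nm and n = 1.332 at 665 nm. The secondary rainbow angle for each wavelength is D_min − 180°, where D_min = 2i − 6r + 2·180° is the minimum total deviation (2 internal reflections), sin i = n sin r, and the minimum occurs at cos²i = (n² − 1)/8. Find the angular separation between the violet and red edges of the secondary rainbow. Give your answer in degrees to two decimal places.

2.59°

At 425 nm (n = 1.342): cos²i = 0.10012 → i = 71.554°, r = 44.981°, D_min = 233.222°, rainbow angle = 53.222°.
At 665 nm (n = 1.332): cos²i = 0.09678 → i = 71.875°, r = 45.520°, D_min = 230.628°, rainbow angle = 50.628°.
Angular width = |53.222° − 50.628°| = 2.594°.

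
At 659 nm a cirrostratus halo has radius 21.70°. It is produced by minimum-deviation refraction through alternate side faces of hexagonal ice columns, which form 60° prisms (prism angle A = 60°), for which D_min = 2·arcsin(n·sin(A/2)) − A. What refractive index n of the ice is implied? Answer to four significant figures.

Rearranging: n = sin((D_min + A)/2) / sin(A/2).
(D_min + A)/2 = (21.70° + 60°)/2 = 40.850°.
n = sin 40.850° / sin 30° = 0.6541 / 0.5000 = 1.3082.

1.308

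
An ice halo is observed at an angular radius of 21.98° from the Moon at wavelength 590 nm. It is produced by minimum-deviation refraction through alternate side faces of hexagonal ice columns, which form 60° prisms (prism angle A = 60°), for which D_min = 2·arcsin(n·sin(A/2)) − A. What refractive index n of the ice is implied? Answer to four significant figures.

Rearranging: n = sin((D_min + A)/2) / sin(A/2).
(D_min + A)/2 = (21.98° + 60°)/2 = 40.990°.
n = sin 40.990° / sin 30° = 0.6559 / 0.5000 = 1.3119.

1.312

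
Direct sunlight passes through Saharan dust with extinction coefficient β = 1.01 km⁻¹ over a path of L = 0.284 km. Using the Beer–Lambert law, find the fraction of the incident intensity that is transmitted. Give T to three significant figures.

0.751

τ = β·L = 1.01 × 0.284 = 0.2868.
T = exp(−0.2868) = 0.7506.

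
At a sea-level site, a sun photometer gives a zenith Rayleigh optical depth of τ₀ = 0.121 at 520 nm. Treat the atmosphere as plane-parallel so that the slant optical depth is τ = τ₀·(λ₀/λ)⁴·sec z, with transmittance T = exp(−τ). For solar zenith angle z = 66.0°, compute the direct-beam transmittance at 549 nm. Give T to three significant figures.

sec 66.0° = 2.4586.
τ = 0.121 × (520/549)⁴ × 2.4586 = 0.121 × 0.8049 × 2.4586 = 0.2394.
T = exp(−0.2394) = 0.7871.

0.787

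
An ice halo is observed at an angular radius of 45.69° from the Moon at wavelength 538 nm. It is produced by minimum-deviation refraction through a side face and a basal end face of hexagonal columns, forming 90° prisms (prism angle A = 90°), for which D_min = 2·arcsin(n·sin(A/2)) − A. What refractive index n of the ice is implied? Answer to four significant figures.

1.310

Rearranging: n = sin((D_min + A)/2) / sin(A/2).
(D_min + A)/2 = (45.69° + 90°)/2 = 67.845°.
n = sin 67.845° / sin 45° = 0.9262 / 0.7071 = 1.3098.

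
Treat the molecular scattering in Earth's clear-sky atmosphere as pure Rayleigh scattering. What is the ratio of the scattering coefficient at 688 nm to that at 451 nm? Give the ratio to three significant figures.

Rayleigh scattering ∝ λ⁻⁴, so the ratio of coefficients is the inverse fourth power of the wavelength ratio.
σ(688)/σ(451) = (451/688)⁴ = (0.6555)⁴ = 0.1847.

0.185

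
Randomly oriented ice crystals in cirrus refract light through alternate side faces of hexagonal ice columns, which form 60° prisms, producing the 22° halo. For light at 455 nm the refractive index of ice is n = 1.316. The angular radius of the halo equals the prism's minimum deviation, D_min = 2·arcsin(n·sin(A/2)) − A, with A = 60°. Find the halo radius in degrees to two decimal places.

22.30°

n·sin(A/2) = 1.316 × sin 30° = 1.316 × 0.5000 = 0.6580.
D_min = 2·arcsin(0.6580) − 60° = 2 × 41.148° − 60° = 22.295°.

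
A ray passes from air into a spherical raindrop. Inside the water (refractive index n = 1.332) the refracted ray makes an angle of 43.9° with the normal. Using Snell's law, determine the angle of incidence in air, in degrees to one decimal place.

67.5°

Snell: sin θ_i = n · sin θ_r = 1.332 × sin 43.9° = 1.332 × 0.6934 = 0.9236.
θ_i = arcsin(0.9236) = 67.46°.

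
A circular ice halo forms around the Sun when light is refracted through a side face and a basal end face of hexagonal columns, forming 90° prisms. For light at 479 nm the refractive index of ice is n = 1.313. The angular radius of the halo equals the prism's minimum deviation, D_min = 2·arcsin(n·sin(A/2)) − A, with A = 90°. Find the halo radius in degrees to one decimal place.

46.4°

n·sin(A/2) = 1.313 × sin 45° = 1.313 × 0.7071 = 0.9284.
D_min = 2·arcsin(0.9284) − 90° = 2 × 68.192° − 90° = 46.383°.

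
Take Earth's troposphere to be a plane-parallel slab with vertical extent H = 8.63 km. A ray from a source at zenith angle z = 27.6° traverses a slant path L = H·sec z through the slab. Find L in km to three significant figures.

sec z = 1/cos 27.6° = 1.1284.
L = 8.63 × 1.1284 = 9.738 km.

9.74 km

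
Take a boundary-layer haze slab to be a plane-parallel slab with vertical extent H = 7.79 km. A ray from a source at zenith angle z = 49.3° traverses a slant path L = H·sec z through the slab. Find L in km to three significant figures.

11.9 km

sec z = 1/cos 49.3° = 1.5335.
L = 7.79 × 1.5335 = 11.946 km.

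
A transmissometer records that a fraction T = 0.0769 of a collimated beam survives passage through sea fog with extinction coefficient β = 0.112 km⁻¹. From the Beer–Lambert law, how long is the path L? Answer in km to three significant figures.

Beer–Lambert: T = exp(−βL) ⇒ L = −ln(T)/β = −ln(0.0769)/0.112 = 2.5652/0.112 = 22.9 km.

22.9 km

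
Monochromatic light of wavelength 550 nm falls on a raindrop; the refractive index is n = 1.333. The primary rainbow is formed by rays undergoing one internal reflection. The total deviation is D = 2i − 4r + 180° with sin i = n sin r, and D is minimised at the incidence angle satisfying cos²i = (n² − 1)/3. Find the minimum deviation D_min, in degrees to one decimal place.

137.9°

cos²i = (1.77689 − 1)/3 = 0.25896; i = arccos(0.50888) = 59.410°.
sin r = sin 59.410°/1.333 = 0.64579; r = 40.225°.
D_min = 2·59.410° − 4·40.225° + 180° = 137.922°.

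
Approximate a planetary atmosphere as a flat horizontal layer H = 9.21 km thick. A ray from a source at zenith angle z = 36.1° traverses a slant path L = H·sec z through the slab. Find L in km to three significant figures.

11.4 km

sec z = 1/cos 36.1° = 1.2376.
L = 9.21 × 1.2376 = 11.399 km.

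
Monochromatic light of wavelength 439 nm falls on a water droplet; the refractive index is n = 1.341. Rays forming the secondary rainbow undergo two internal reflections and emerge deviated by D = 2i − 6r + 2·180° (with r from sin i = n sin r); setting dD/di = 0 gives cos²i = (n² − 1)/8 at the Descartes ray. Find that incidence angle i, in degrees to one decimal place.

cos²i = (1.341² − 1)/8 = (1.79828 − 1)/8 = 0.09979.
cos i = 0.31589, so i = 71.586°.

71.6°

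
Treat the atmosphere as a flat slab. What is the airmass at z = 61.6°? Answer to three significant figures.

2.10

X = sec z = 1/cos 61.6° = 1/0.4756 = 2.1025.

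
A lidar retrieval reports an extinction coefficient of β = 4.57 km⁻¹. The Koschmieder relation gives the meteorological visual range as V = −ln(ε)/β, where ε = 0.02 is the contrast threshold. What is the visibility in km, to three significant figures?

V = −ln(0.02) / 4.57 = 3.912 / 4.57 = 0.8560 km.

0.856 km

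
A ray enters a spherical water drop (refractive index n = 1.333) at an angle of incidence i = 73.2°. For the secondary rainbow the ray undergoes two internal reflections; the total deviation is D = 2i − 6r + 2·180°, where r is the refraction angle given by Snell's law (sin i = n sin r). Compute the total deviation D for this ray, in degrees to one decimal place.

sin r = sin 73.2° / 1.333 = 0.9573/1.333 = 0.7182; r = 45.90°.
D = 2·73.2° − 6·45.90° + 2·180° = 146.40° − 275.42° + 360° = 230.98°.

231.0°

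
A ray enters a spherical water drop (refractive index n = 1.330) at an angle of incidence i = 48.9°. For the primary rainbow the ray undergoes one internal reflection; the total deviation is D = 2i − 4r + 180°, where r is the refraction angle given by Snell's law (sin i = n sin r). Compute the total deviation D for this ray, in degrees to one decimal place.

sin r = sin 48.9° / 1.330 = 0.7536/1.330 = 0.5666; r = 34.51°.
D = 2·48.9° − 4·34.51° + 180° = 97.80° − 138.05° + 180° = 139.75°.

139.7°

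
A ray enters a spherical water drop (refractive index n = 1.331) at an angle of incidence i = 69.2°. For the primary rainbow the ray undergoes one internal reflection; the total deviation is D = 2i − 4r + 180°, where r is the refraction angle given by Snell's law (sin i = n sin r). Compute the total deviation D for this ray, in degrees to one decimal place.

sin r = sin 69.2° / 1.331 = 0.9348/1.331 = 0.7023; r = 44.62°.
D = 2·69.2° − 4·44.62° + 180° = 138.40° − 178.46° + 180° = 139.94°.

139.9°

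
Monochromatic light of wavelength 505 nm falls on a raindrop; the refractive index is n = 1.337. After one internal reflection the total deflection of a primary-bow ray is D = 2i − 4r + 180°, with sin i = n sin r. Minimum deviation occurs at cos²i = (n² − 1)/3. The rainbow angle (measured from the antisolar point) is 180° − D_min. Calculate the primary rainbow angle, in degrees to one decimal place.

cos²i = (1.78757 − 1)/3 = 0.26252; i = arccos(0.51237) = 59.178°.
sin r = sin 59.178°/1.337 = 0.64231; r = 39.964°.
D_min = 2·59.178° − 4·39.964° + 180° = 138.500°.
Rainbow angle = 180° − D_min = 41.500°.

41.5°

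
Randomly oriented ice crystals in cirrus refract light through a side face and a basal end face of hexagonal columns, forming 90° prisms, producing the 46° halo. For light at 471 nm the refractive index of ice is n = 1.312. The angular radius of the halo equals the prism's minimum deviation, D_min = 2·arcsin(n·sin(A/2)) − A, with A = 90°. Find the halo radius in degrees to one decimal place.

n·sin(A/2) = 1.312 × sin 45° = 1.312 × 0.7071 = 0.9277.
D_min = 2·arcsin(0.9277) − 90° = 2 × 68.083° − 90° = 46.166°.

46.2°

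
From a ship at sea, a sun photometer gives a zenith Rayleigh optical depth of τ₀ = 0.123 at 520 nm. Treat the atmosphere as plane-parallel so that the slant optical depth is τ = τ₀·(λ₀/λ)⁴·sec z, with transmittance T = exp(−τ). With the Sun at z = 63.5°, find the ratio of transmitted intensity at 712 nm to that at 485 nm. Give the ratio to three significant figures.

1.33

Airmass: sec 63.5° = 2.2412.
τ(712 nm) = 0.123 × (520/712)⁴ × 2.2412 = 0.123 × 0.2845 × 2.2412 = 0.0784.
τ(485 nm) = 0.123 × (520/485)⁴ × 2.2412 = 0.123 × 1.3214 × 2.2412 = 0.3643.
T(712)/T(485) = exp(τ_B − τ_A) = exp(0.2858) = 1.3309.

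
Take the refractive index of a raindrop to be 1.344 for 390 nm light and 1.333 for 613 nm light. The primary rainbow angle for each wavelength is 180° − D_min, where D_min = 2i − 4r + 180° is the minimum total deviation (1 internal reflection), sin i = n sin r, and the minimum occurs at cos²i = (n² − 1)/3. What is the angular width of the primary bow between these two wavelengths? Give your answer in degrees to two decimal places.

1.57°

At 390 nm (n = 1.344): cos²i = 0.26878 → i = 58.772°, r = 39.512°, D_min = 139.495°, rainbow angle = 40.505°.
At 613 nm (n = 1.333): cos²i = 0.25896 → i = 59.410°, r = 40.225°, D_min = 137.922°, rainbow angle = 42.078°.
Angular width = |40.505° − 42.078°| = 1.573°.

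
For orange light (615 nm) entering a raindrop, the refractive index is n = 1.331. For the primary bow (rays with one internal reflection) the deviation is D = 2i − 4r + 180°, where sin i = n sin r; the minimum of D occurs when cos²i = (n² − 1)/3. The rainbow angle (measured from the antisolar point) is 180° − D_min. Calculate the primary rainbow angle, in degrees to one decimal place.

42.4°

cos²i = (1.77156 − 1)/3 = 0.25719; i = arccos(0.50714) = 59.527°.
sin r = sin 59.527°/1.331 = 0.64753; r = 40.356°.
D_min = 2·59.527° − 4·40.356° + 180° = 137.630°.
Rainbow angle = 180° − D_min = 42.370°.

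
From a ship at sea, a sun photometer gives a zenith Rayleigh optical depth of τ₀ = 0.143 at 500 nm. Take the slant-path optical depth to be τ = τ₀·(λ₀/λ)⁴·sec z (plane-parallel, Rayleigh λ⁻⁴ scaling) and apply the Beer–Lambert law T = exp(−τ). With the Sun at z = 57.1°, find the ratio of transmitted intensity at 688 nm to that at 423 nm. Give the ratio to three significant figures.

Airmass: sec 57.1° = 1.8410.
τ(688 nm) = 0.143 × (500/688)⁴ × 1.8410 = 0.143 × 0.2789 × 1.8410 = 0.0734.
τ(423 nm) = 0.143 × (500/423)⁴ × 1.8410 = 0.143 × 1.9522 × 1.8410 = 0.5139.
T(688)/T(423) = exp(τ_B − τ_A) = exp(0.4405) = 1.5535.

1.55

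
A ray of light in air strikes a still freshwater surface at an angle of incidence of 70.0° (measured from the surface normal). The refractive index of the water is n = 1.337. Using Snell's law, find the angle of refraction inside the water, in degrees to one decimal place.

44.7°

Snell: sin θ_r = sin θ_i / n = sin 70.0° / 1.337 = 0.9397 / 1.337 = 0.7028.
θ_r = arcsin(0.7028) = 44.66°.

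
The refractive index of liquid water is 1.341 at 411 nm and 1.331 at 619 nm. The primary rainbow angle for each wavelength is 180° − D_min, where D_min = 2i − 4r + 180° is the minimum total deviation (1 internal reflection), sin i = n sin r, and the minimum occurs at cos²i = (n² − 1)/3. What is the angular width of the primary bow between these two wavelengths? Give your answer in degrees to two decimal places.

1.44°

At 411 nm (n = 1.341): cos²i = 0.26609 → i = 58.946°, r = 39.705°, D_min = 139.071°, rainbow angle = 40.929°.
At 619 nm (n = 1.331): cos²i = 0.25719 → i = 59.527°, r = 40.356°, D_min = 137.630°, rainbow angle = 42.370°.
Angular width = |40.929° − 42.370°| = 1.441°.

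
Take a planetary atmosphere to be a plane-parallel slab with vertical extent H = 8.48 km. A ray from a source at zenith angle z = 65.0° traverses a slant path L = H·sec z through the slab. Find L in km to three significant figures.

20.1 km

sec z = 1/cos 65.0° = 2.3662.
L = 8.48 × 2.3662 = 20.065 km.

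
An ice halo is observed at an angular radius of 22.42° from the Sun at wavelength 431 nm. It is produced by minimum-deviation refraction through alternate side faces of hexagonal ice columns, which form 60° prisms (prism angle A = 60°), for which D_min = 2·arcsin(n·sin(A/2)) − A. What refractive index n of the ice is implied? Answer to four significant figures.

1.318

Rearranging: n = sin((D_min + A)/2) / sin(A/2).
(D_min + A)/2 = (22.42° + 60°)/2 = 41.210°.
n = sin 41.210° / sin 30° = 0.6588 / 0.5000 = 1.3176.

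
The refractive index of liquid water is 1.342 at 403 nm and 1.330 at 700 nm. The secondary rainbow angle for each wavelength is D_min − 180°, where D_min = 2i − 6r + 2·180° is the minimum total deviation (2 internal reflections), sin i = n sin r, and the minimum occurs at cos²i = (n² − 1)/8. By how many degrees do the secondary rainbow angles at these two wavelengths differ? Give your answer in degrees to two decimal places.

At 403 nm (n = 1.342): cos²i = 0.10012 → i = 71.554°, r = 44.981°, D_min = 233.222°, rainbow angle = 53.222°.
At 700 nm (n = 1.330): cos²i = 0.09611 → i = 71.940°, r = 45.630°, D_min = 230.101°, rainbow angle = 50.101°.
Angular width = |53.222° − 50.101°| = 3.121°.

3.12°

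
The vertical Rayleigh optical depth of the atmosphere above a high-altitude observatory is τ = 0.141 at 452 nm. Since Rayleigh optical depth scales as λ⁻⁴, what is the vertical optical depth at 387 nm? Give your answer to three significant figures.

0.262

τ(387 nm) = τ(452 nm) × (452/387)⁴ = 0.141 × (1.1680)⁴ = 0.141 × 1.8608 = 0.2624.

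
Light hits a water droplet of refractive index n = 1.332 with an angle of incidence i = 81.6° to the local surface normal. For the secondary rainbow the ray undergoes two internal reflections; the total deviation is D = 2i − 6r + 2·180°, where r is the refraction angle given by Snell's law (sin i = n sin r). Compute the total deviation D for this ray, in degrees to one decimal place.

235.4°

sin r = sin 81.6° / 1.332 = 0.9893/1.332 = 0.7427; r = 47.96°.
D = 2·81.6° − 6·47.96° + 2·180° = 163.20° − 287.77° + 360° = 235.43°.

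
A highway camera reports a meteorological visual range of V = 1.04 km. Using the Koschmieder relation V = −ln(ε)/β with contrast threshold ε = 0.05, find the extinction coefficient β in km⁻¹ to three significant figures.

β = −ln(0.05) / V = 2.996 / 1.04 = 2.8805 km⁻¹.

2.88 km⁻¹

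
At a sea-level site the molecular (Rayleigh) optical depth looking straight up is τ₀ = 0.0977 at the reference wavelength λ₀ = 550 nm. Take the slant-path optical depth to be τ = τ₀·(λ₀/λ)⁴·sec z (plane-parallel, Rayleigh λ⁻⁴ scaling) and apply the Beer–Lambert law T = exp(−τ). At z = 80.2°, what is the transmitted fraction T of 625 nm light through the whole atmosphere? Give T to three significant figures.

0.709

sec 80.2° = 5.8751.
τ = 0.0977 × (550/625)⁴ × 5.8751 = 0.0977 × 0.5997 × 5.8751 = 0.3442.
T = exp(−0.3442) = 0.7088.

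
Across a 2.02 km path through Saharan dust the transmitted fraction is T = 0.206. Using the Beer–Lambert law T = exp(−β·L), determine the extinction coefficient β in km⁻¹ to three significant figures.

0.782 km⁻¹

Beer–Lambert: T = exp(−βL) ⇒ β = −ln(T)/L = −ln(0.206)/2.02 = 1.5799/2.02 = 0.7821 km⁻¹.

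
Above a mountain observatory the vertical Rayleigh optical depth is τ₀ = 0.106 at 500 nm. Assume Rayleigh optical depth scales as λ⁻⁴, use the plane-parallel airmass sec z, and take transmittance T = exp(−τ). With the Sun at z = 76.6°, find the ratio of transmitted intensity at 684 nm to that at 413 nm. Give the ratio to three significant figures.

2.34

Airmass: sec 76.6° = 4.3150.
τ(684 nm) = 0.106 × (500/684)⁴ × 4.3150 = 0.106 × 0.2855 × 4.3150 = 0.1306.
τ(413 nm) = 0.106 × (500/413)⁴ × 4.3150 = 0.106 × 2.1482 × 4.3150 = 0.9826.
T(684)/T(413) = exp(τ_B − τ_A) = exp(0.8520) = 2.3443.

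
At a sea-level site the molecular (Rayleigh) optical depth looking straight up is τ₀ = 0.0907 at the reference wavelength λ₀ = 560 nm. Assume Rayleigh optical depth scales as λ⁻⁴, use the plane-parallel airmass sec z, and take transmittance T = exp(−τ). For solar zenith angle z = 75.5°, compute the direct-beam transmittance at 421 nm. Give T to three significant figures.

sec 75.5° = 3.9939.
τ = 0.0907 × (560/421)⁴ × 3.9939 = 0.0907 × 3.1306 × 3.9939 = 1.1340.
T = exp(−1.1340) = 0.3217.

0.322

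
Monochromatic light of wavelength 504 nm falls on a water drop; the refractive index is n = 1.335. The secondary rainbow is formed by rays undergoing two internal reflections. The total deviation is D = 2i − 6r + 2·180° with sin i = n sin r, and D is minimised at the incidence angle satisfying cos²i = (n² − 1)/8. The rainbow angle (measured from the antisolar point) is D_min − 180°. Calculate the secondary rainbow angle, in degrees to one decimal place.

51.4°

cos²i = (1.78222 − 1)/8 = 0.09778; i = arccos(0.31269) = 71.778°.
sin r = sin 71.778°/1.335 = 0.71150; r = 45.357°.
D_min = 2·71.778° − 6·45.357° + 360° = 231.414°.
Rainbow angle = D_min − 180° = 51.414°.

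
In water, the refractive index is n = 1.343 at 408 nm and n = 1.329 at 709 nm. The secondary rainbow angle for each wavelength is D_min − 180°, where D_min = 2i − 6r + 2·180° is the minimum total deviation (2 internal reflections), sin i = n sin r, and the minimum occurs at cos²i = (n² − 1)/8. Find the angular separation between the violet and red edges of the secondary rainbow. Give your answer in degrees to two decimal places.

At 408 nm (n = 1.343): cos²i = 0.10046 → i = 71.522°, r = 44.928°, D_min = 233.478°, rainbow angle = 53.478°.
At 709 nm (n = 1.329): cos²i = 0.09578 → i = 71.972°, r = 45.685°, D_min = 229.837°, rainbow angle = 49.837°.
Angular width = |53.478° − 49.837°| = 3.641°.

3.64°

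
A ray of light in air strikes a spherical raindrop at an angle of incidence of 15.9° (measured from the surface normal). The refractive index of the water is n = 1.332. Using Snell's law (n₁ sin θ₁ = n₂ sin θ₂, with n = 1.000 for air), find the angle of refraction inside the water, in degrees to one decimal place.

Snell: sin θ_r = sin θ_i / n = sin 15.9° / 1.332 = 0.2740 / 1.332 = 0.2057.
θ_r = arcsin(0.2057) = 11.87°.

11.9°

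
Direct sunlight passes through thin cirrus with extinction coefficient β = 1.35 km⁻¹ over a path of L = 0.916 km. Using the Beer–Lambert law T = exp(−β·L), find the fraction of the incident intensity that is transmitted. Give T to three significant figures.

0.290

τ = β·L = 1.35 × 0.916 = 1.2366.
T = exp(−1.2366) = 0.2904.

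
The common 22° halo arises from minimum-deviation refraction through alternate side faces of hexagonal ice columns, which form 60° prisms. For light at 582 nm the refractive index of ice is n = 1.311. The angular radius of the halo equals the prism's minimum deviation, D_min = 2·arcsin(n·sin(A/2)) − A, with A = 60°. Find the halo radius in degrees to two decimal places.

n·sin(A/2) = 1.311 × sin 30° = 1.311 × 0.5000 = 0.6555.
D_min = 2·arcsin(0.6555) − 60° = 2 × 40.958° − 60° = 21.915°.

21.92°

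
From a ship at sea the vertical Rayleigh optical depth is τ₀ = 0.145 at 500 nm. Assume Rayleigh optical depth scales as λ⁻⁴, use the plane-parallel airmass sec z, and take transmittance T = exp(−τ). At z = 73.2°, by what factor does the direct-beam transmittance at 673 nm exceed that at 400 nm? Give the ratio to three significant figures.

Airmass: sec 73.2° = 3.4598.
τ(673 nm) = 0.145 × (500/673)⁴ × 3.4598 = 0.145 × 0.3047 × 3.4598 = 0.1528.
τ(400 nm) = 0.145 × (500/400)⁴ × 3.4598 = 0.145 × 2.4414 × 3.4598 = 1.2248.
T(673)/T(400) = exp(τ_B − τ_A) = exp(1.0720) = 2.9211.

2.92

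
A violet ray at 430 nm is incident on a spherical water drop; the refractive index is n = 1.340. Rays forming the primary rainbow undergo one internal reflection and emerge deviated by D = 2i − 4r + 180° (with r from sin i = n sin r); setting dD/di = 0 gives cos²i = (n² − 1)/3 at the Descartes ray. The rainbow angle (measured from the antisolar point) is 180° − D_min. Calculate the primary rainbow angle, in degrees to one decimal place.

cos²i = (1.79560 − 1)/3 = 0.26520; i = arccos(0.51498) = 59.004°.
sin r = sin 59.004°/1.340 = 0.63971; r = 39.770°.
D_min = 2·59.004° − 4·39.770° + 180° = 138.929°.
Rainbow angle = 180° − D_min = 41.071°.

41.1°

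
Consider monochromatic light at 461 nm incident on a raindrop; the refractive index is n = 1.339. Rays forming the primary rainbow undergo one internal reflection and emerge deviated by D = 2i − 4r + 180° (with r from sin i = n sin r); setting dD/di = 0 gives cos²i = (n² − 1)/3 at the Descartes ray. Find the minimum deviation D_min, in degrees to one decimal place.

138.8°

cos²i = (1.79292 − 1)/3 = 0.26431; i = arccos(0.51411) = 59.062°.
sin r = sin 59.062°/1.339 = 0.64057; r = 39.834°.
D_min = 2·59.062° − 4·39.834° + 180° = 138.786°.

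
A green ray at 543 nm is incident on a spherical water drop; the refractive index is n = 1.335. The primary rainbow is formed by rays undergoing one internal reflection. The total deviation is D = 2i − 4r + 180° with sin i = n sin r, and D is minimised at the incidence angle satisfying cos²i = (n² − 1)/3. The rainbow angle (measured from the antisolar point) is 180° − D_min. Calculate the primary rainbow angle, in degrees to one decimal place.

41.8°

cos²i = (1.78222 − 1)/3 = 0.26074; i = arccos(0.51063) = 59.294°.
sin r = sin 59.294°/1.335 = 0.64405; r = 40.094°.
D_min = 2·59.294° − 4·40.094° + 180° = 138.212°.
Rainbow angle = 180° − D_min = 41.788°.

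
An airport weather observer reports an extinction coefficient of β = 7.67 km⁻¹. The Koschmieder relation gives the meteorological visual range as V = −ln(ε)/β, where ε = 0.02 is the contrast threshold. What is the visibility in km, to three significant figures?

V = −ln(0.02) / 7.67 = 3.912 / 7.67 = 0.5100 km.

0.510 km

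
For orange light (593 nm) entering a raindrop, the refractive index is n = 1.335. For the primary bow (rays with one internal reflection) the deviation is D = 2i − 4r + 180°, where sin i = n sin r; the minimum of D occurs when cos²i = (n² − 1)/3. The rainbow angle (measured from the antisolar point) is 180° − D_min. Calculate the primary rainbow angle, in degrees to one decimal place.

cos²i = (1.78222 − 1)/3 = 0.26074; i = arccos(0.51063) = 59.294°.
sin r = sin 59.294°/1.335 = 0.64405; r = 40.094°.
D_min = 2·59.294° − 4·40.094° + 180° = 138.212°.
Rainbow angle = 180° − D_min = 41.788°.

41.8°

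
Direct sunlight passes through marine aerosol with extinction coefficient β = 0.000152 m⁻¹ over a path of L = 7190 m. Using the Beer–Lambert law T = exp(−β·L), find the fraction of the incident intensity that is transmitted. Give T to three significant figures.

0.335

τ = β·L = 0.000152 × 7190 = 1.0929.
T = exp(−1.0929) = 0.3352.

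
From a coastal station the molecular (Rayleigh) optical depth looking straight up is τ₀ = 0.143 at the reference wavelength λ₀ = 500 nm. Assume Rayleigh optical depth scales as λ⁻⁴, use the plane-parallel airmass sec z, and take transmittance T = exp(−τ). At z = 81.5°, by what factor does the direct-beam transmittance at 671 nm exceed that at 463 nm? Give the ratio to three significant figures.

2.77

Airmass: sec 81.5° = 6.7655.
τ(671 nm) = 0.143 × (500/671)⁴ × 6.7655 = 0.143 × 0.3083 × 6.7655 = 0.2983.
τ(463 nm) = 0.143 × (500/463)⁴ × 6.7655 = 0.143 × 1.3601 × 6.7655 = 1.3158.
T(671)/T(463) = exp(τ_B − τ_A) = exp(1.0175) = 2.7663.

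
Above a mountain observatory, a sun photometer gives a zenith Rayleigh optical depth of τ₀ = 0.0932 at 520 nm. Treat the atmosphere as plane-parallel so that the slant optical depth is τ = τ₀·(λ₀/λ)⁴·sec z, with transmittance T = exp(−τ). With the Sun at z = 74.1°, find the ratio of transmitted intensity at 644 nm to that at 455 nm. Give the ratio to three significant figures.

1.55

Airmass: sec 74.1° = 3.6502.
τ(644 nm) = 0.0932 × (520/644)⁴ × 3.6502 = 0.0932 × 0.4251 × 3.6502 = 0.1446.
τ(455 nm) = 0.0932 × (520/455)⁴ × 3.6502 = 0.0932 × 1.7060 × 3.6502 = 0.5804.
T(644)/T(455) = exp(τ_B − τ_A) = exp(0.4357) = 1.5461.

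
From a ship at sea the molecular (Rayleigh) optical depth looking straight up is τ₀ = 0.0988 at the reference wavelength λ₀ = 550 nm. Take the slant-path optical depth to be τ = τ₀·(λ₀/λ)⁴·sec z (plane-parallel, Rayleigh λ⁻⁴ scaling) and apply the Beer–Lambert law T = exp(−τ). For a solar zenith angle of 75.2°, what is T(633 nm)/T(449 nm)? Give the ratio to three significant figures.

1.92

Airmass: sec 75.2° = 3.9147.
τ(633 nm) = 0.0988 × (550/633)⁴ × 3.9147 = 0.0988 × 0.5699 × 3.9147 = 0.2204.
τ(449 nm) = 0.0988 × (550/449)⁴ × 3.9147 = 0.0988 × 2.2515 × 3.9147 = 0.8708.
T(633)/T(449) = exp(τ_B − τ_A) = exp(0.6504) = 1.9162.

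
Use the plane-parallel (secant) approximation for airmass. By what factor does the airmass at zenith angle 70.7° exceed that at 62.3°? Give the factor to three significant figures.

X(70.7°)/X(62.3°) = sec 70.7° / sec 62.3° = cos 62.3° / cos 70.7° = 0.4648/0.3305 = 1.4064.

1.41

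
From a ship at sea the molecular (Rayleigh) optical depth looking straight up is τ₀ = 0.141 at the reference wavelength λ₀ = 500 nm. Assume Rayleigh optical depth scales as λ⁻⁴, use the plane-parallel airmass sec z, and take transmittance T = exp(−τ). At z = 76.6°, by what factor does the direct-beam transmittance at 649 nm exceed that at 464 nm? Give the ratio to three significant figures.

Airmass: sec 76.6° = 4.3150.
τ(649 nm) = 0.141 × (500/649)⁴ × 4.3150 = 0.141 × 0.3523 × 4.3150 = 0.2143.
τ(464 nm) = 0.141 × (500/464)⁴ × 4.3150 = 0.141 × 1.3484 × 4.3150 = 0.8204.
T(649)/T(464) = exp(τ_B − τ_A) = exp(0.6060) = 1.8331.

1.83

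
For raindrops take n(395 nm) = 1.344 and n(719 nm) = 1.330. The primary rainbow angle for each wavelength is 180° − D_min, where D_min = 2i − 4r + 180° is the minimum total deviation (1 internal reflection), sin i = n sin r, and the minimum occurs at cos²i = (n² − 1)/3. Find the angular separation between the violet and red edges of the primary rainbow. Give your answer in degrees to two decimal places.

2.01°

At 395 nm (n = 1.344): cos²i = 0.26878 → i = 58.772°, r = 39.512°, D_min = 139.495°, rainbow angle = 40.505°.
At 719 nm (n = 1.330): cos²i = 0.25630 → i = 59.585°, r = 40.422°, D_min = 137.484°, rainbow angle = 42.516°.
Angular width = |40.505° − 42.516°| = 2.011°.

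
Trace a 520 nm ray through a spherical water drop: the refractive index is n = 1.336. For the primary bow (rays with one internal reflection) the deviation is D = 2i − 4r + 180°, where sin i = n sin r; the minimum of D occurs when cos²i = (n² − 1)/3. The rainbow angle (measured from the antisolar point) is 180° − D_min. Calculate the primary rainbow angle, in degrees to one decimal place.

41.6°

cos²i = (1.78490 − 1)/3 = 0.26163; i = arccos(0.51150) = 59.236°.
sin r = sin 59.236°/1.336 = 0.64318; r = 40.029°.
D_min = 2·59.236° − 4·40.029° + 180° = 138.356°.
Rainbow angle = 180° − D_min = 41.644°.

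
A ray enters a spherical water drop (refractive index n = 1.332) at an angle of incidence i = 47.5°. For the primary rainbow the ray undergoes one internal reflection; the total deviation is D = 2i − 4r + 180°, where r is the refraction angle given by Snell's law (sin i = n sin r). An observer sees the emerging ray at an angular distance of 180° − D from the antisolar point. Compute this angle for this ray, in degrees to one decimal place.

sin r = sin 47.5° / 1.332 = 0.7373/1.332 = 0.5535; r = 33.61°.
D = 2·47.5° − 4·33.61° + 180° = 95.00° − 134.43° + 180° = 140.57°.
Angle from antisolar point = 180° − D = 39.43°.

39.4°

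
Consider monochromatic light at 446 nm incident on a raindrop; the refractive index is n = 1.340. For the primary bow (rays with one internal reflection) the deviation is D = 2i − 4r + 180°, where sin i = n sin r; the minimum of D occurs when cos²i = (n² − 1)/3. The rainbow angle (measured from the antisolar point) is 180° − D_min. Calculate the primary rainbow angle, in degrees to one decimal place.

41.1°

cos²i = (1.79560 − 1)/3 = 0.26520; i = arccos(0.51498) = 59.004°.
sin r = sin 59.004°/1.340 = 0.63971; r = 39.770°.
D_min = 2·59.004° − 4·39.770° + 180° = 138.929°.
Rainbow angle = 180° − D_min = 41.071°.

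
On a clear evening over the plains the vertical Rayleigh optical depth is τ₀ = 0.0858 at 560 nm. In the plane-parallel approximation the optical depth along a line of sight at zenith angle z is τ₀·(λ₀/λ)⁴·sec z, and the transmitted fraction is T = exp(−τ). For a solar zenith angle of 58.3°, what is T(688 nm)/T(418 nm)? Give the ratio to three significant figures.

Airmass: sec 58.3° = 1.9031.
τ(688 nm) = 0.0858 × (560/688)⁴ × 1.9031 = 0.0858 × 0.4389 × 1.9031 = 0.0717.
τ(418 nm) = 0.0858 × (560/418)⁴ × 1.9031 = 0.0858 × 3.2214 × 1.9031 = 0.5260.
T(688)/T(418) = exp(τ_B − τ_A) = exp(0.4543) = 1.5751.

1.58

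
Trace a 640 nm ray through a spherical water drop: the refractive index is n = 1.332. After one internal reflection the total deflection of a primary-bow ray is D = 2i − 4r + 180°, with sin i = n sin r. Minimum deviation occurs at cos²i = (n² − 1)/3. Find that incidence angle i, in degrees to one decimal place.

cos²i = (1.332² − 1)/3 = (1.77422 − 1)/3 = 0.25807.
cos i = 0.50801, so i = 59.469°.

59.5°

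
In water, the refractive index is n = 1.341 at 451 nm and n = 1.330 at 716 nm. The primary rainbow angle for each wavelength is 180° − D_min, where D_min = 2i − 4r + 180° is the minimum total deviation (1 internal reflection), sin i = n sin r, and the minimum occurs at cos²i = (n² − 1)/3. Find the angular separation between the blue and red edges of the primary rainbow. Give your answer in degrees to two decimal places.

1.59°

At 451 nm (n = 1.341): cos²i = 0.26609 → i = 58.946°, r = 39.705°, D_min = 139.071°, rainbow angle = 40.929°.
At 716 nm (n = 1.330): cos²i = 0.25630 → i = 59.585°, r = 40.422°, D_min = 137.484°, rainbow angle = 42.516°.
Angular width = |40.929° − 42.516°| = 1.588°.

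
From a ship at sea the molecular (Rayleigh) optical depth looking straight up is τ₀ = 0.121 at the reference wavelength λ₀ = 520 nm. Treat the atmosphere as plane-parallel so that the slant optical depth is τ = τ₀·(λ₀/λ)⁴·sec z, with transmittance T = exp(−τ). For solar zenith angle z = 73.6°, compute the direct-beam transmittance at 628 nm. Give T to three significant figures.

sec 73.6° = 3.5418.
τ = 0.121 × (520/628)⁴ × 3.5418 = 0.121 × 0.4701 × 3.5418 = 0.2015.
T = exp(−0.2015) = 0.8175.

0.818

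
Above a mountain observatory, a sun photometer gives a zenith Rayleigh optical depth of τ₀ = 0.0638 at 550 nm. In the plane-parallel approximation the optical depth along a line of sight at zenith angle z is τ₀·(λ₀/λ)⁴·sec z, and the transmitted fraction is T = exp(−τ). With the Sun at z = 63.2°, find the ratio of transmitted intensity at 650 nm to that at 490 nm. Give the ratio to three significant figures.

1.16

Airmass: sec 63.2° = 2.2179.
τ(650 nm) = 0.0638 × (550/650)⁴ × 2.2179 = 0.0638 × 0.5126 × 2.2179 = 0.0725.
τ(490 nm) = 0.0638 × (550/490)⁴ × 2.2179 = 0.0638 × 1.5873 × 2.2179 = 0.2246.
T(650)/T(490) = exp(τ_B − τ_A) = exp(0.1521) = 1.1642.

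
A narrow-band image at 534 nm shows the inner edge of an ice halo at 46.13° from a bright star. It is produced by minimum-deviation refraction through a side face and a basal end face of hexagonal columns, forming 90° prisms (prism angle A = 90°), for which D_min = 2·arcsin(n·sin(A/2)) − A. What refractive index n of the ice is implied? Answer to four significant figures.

1.312

Rearranging: n = sin((D_min + A)/2) / sin(A/2).
(D_min + A)/2 = (46.13° + 90°)/2 = 68.065°.
n = sin 68.065° / sin 45° = 0.9276 / 0.7071 = 1.3118.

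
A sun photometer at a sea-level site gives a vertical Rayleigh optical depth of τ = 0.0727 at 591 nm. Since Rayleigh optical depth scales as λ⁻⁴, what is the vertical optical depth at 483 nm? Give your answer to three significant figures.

τ(483 nm) = τ(591 nm) × (591/483)⁴ = 0.0727 × (1.2236)⁴ = 0.0727 × 2.2416 = 0.1630.

0.163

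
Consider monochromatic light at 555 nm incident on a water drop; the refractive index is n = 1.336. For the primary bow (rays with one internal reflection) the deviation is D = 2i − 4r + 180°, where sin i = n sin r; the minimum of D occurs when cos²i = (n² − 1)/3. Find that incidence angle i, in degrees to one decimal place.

cos²i = (1.336² − 1)/3 = (1.78490 − 1)/3 = 0.26163.
cos i = 0.51150, so i = 59.236°.

59.2°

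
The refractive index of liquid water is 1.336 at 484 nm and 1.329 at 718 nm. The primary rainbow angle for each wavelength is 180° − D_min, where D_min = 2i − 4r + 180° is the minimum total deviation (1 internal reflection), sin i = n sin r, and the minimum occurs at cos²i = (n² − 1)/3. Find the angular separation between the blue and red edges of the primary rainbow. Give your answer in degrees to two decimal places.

1.02°

At 484 nm (n = 1.336): cos²i = 0.26163 → i = 59.236°, r = 40.029°, D_min = 138.356°, rainbow angle = 41.644°.
At 718 nm (n = 1.329): cos²i = 0.25541 → i = 59.643°, r = 40.487°, D_min = 137.337°, rainbow angle = 42.663°.
Angular width = |41.644° − 42.663°| = 1.020°.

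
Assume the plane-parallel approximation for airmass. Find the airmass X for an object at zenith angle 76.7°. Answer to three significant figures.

X = sec z = 1/cos 76.7° = 1/0.2300 = 4.3469.

4.35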